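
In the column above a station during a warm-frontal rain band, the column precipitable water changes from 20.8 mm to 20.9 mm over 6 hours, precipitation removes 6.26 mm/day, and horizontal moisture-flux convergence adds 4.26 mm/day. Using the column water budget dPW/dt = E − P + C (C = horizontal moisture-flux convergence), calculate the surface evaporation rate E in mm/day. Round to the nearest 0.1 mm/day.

dPW/dt = (20.9 − 20.8) mm / (6/24 day) = +0.400 mm/day.
E = dPW/dt + P − C = (+0.400) + 6.26 − (4.26) = 2.4 mm/day.

E ≈ 2.4 mm/day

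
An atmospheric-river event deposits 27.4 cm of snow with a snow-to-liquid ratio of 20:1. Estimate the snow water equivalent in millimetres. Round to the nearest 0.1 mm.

SWE ≈ 13.7 mm

SWE = snow depth / ratio = 27.4 cm / 20 = 1.370 cm = 13.7 mm.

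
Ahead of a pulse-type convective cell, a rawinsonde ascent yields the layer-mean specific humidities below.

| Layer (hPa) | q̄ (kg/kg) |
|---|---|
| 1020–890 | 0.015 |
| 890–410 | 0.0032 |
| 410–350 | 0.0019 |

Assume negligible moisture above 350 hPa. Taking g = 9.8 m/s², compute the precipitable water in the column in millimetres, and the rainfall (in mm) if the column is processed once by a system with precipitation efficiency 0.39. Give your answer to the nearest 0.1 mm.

PW ≈ 36.7 mm; rainfall ≈ 14.3 mm

Precipitable water is the column-integrated vapour mass per unit area: PW = (1/g) Σ q̄ Δp, with q in kg/kg and Δp in Pa (1 kg/m² of water = 1 mm).
Layer 1020–890 hPa: Δp = 130 hPa = 13000 Pa, q̄ = 0.015 kg/kg → 0.015 × 13000 / 9.8 = 19.90 mm
Layer 890–410 hPa: Δp = 480 hPa = 48000 Pa, q̄ = 0.0032 kg/kg → 0.0032 × 48000 / 9.8 = 15.67 mm
Layer 410–350 hPa: Δp = 60 hPa = 6000 Pa, q̄ = 0.0019 kg/kg → 0.0019 × 6000 / 9.8 = 1.16 mm
PW = 19.90 + 15.67 + 1.16 = 36.73 ≈ 36.7 mm.
Rainfall = ε × PW = 0.39 × 36.7 = 14.3 mm.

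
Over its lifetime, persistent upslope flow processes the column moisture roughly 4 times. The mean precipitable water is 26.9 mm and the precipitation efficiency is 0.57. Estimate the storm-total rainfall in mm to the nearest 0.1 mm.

rainfall ≈ 61.3 mm

Each cycle deposits ε × PW = 0.57 × 26.9 = 15.333 mm.
Over 4 cycles: 4 × 15.333 = 61.3 mm.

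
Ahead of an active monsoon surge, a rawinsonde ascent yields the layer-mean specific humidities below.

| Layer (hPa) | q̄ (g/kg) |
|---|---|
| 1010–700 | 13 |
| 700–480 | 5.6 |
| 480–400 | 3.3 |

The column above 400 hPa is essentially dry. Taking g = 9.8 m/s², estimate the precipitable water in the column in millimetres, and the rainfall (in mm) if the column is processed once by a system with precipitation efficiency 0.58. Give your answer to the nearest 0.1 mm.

Precipitable water is the column-integrated vapour mass per unit area: PW = (1/g) Σ q̄ Δp, with q in kg/kg and Δp in Pa (1 kg/m² of water = 1 mm).
Layer 1010–700 hPa: Δp = 310 hPa = 31000 Pa, q̄ = 0.013 kg/kg → 0.013 × 31000 / 9.8 = 41.12 mm
Layer 700–480 hPa: Δp = 220 hPa = 22000 Pa, q̄ = 0.0056 kg/kg → 0.0056 × 22000 / 9.8 = 12.57 mm
Layer 480–400 hPa: Δp = 80 hPa = 8000 Pa, q̄ = 0.0033 kg/kg → 0.0033 × 8000 / 9.8 = 2.69 mm
PW = 41.12 + 12.57 + 2.69 = 56.38 ≈ 56.4 mm.
Rainfall = ε × PW = 0.58 × 56.4 = 32.7 mm.

PW ≈ 56.4 mm; rainfall ≈ 32.7 mm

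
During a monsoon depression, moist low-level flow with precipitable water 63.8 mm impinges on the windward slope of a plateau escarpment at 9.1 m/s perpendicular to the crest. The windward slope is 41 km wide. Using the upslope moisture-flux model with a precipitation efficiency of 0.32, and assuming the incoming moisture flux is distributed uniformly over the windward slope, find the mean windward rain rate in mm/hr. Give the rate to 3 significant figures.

Incoming column moisture flux per unit ridge length: F = V × PW = 9.1 × 63.8 = 580.58 mm·m/s.
Spread over the 41 km slope with efficiency ε = 0.32: R = ε·F/W = 0.32 × 580.58 / 41000 m = 4.531e-03 mm/s.
R = 4.531e-03 × 3600 = 16.3 mm/hr.

R ≈ 16.3 mm/hr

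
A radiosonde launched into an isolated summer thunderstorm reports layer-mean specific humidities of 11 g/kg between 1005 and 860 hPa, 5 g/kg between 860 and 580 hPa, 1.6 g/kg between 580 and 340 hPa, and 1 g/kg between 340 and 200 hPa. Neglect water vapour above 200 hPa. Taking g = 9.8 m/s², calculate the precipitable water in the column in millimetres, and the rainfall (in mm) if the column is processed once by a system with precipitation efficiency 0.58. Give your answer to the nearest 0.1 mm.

Precipitable water is the column-integrated vapour mass per unit area: PW = (1/g) Σ q̄ Δp, with q in kg/kg and Δp in Pa (1 kg/m² of water = 1 mm).
Layer 1005–860 hPa: Δp = 145 hPa = 14500 Pa, q̄ = 0.011 kg/kg → 0.011 × 14500 / 9.8 = 16.28 mm
Layer 860–580 hPa: Δp = 280 hPa = 28000 Pa, q̄ = 0.005 kg/kg → 0.005 × 28000 / 9.8 = 14.29 mm
Layer 580–340 hPa: Δp = 240 hPa = 24000 Pa, q̄ = 0.0016 kg/kg → 0.0016 × 24000 / 9.8 = 3.92 mm
Layer 340–200 hPa: Δp = 140 hPa = 14000 Pa, q̄ = 0.001 kg/kg → 0.001 × 14000 / 9.8 = 1.43 mm
PW = 16.28 + 14.29 + 3.92 + 1.43 = 35.92 ≈ 35.9 mm.
Rainfall = ε × PW = 0.58 × 35.9 = 20.8 mm.

PW ≈ 35.9 mm; rainfall ≈ 20.8 mm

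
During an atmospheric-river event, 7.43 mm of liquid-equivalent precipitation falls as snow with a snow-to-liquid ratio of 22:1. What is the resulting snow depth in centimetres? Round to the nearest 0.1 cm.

snow depth ≈ 16.3 cm

Snow depth = liquid × ratio = 7.43 mm × 22 = 163.46 mm = 16.3 cm.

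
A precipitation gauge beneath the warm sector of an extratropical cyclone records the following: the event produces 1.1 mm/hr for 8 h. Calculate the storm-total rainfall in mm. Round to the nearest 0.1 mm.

Total = Σ Rᵢ Δtᵢ = 1.1 × 8
      = 8.8 = 8.8 mm.

total ≈ 8.8 mm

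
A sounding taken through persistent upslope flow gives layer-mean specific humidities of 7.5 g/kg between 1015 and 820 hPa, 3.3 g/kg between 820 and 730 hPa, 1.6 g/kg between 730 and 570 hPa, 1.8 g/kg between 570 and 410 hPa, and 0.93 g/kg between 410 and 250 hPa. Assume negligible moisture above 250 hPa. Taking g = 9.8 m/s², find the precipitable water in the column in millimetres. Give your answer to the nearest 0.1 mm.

Precipitable water is the column-integrated vapour mass per unit area: PW = (1/g) Σ q̄ Δp, with q in kg/kg and Δp in Pa (1 kg/m² of water = 1 mm).
Layer 1015–820 hPa: Δp = 195 hPa = 19500 Pa, q̄ = 0.0075 kg/kg → 0.0075 × 19500 / 9.8 = 14.92 mm
Layer 820–730 hPa: Δp = 90 hPa = 9000 Pa, q̄ = 0.0033 kg/kg → 0.0033 × 9000 / 9.8 = 3.03 mm
Layer 730–570 hPa: Δp = 160 hPa = 16000 Pa, q̄ = 0.0016 kg/kg → 0.0016 × 16000 / 9.8 = 2.61 mm
Layer 570–410 hPa: Δp = 160 hPa = 16000 Pa, q̄ = 0.0018 kg/kg → 0.0018 × 16000 / 9.8 = 2.94 mm
Layer 410–250 hPa: Δp = 160 hPa = 16000 Pa, q̄ = 0.00093 kg/kg → 0.00093 × 16000 / 9.8 = 1.52 mm
PW = 14.92 + 3.03 + 2.61 + 2.94 + 1.52 = 25.02 ≈ 25.0 mm.

PW ≈ 25.0 mm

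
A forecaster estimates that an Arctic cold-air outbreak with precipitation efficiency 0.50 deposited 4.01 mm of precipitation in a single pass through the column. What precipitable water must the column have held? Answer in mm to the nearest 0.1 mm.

PW ≈ 8.0 mm

PW = precipitation / ε = 4.01 / 0.50 = 8.0 mm.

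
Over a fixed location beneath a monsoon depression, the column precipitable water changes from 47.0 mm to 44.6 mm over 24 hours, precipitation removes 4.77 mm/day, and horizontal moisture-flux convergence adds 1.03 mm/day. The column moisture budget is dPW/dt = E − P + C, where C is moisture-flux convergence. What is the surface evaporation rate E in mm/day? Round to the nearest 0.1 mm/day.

dPW/dt = (44.6 − 47.0) mm / (24/24 day) = -2.400 mm/day.
E = dPW/dt + P − C = (-2.400) + 4.77 − (1.03) = 1.3 mm/day.

E ≈ 1.3 mm/day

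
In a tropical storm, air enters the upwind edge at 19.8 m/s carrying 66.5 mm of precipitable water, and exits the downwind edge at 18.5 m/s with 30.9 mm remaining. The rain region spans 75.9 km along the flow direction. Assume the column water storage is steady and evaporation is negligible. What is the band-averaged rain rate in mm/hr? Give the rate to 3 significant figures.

R ≈ 35.3 mm/hr

Column moisture flux per unit crosswind length is F = V × PW.
Inflow: F_in = 19.8 × 66.5 = 1316.7 mm·m/s
Outflow: F_out = 18.5 × 30.9 = 571.65 mm·m/s
Steady-state rate R = (F_in − F_out)/L = (1316.7 − 571.65) / 75900 m = 9.816e-03 mm/s.
R = 9.816e-03 × 3600 = 35.3 mm/hr.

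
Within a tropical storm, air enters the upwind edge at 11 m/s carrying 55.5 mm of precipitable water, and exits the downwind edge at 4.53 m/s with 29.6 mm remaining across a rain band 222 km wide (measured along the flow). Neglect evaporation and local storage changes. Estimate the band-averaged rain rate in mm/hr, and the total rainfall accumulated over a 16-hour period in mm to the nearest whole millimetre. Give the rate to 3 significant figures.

R ≈ 7.73 mm/hr; total ≈ 124 mm

Column moisture flux per unit crosswind length is F = V × PW.
Inflow: F_in = 11 × 55.5 = 610.5 mm·m/s
Outflow: F_out = 4.53 × 29.6 = 134.088 mm·m/s
Steady-state rate R = (F_in − F_out)/L = (610.5 − 134.088) / 222000 m = 2.146e-03 mm/s.
R = 2.146e-03 × 3600 = 7.73 mm/hr.
Over 16 h: total = 7.73 × 16 = 123.68 ≈ 124 mm.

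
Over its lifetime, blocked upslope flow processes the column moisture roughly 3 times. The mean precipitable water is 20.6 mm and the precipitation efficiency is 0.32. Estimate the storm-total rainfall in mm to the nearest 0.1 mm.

Each cycle deposits ε × PW = 0.32 × 20.6 = 6.592 mm.
Over 3 cycles: 3 × 6.592 = 19.8 mm.

rainfall ≈ 19.8 mm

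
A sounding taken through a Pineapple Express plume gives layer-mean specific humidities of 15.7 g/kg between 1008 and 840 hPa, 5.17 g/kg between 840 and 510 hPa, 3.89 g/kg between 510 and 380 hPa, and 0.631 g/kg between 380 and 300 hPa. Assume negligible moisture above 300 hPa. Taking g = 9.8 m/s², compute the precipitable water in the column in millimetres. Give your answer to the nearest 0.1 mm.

Precipitable water is the column-integrated vapour mass per unit area: PW = (1/g) Σ q̄ Δp, with q in kg/kg and Δp in Pa (1 kg/m² of water = 1 mm).
Layer 1008–840 hPa: Δp = 168 hPa = 16800 Pa, q̄ = 0.0157 kg/kg → 0.0157 × 16800 / 9.8 = 26.91 mm
Layer 840–510 hPa: Δp = 330 hPa = 33000 Pa, q̄ = 0.00517 kg/kg → 0.00517 × 33000 / 9.8 = 17.41 mm
Layer 510–380 hPa: Δp = 130 hPa = 13000 Pa, q̄ = 0.00389 kg/kg → 0.00389 × 13000 / 9.8 = 5.16 mm
Layer 380–300 hPa: Δp = 80 hPa = 8000 Pa, q̄ = 0.000631 kg/kg → 0.000631 × 8000 / 9.8 = 0.52 mm
PW = 26.91 + 17.41 + 5.16 + 0.52 = 50.00 ≈ 50.0 mm.

PW ≈ 50.0 mm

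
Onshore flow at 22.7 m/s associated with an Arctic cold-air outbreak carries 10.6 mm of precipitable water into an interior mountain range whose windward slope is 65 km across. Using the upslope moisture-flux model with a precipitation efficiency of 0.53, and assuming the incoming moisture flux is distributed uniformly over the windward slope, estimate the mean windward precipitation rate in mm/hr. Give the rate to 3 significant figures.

Incoming column moisture flux per unit ridge length: F = V × PW = 22.7 × 10.6 = 240.62 mm·m/s.
Spread over the 65 km slope with efficiency ε = 0.53: R = ε·F/W = 0.53 × 240.62 / 65000 m = 1.962e-03 mm/s.
R = 1.962e-03 × 3600 = 7.06 mm/hr.

R ≈ 7.06 mm/hr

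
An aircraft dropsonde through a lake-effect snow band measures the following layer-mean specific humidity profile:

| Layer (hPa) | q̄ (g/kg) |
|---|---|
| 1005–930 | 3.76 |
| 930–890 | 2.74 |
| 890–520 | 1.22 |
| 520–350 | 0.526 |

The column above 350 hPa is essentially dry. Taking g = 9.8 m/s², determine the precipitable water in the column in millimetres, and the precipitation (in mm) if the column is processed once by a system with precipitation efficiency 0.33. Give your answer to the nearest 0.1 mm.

Precipitable water is the column-integrated vapour mass per unit area: PW = (1/g) Σ q̄ Δp, with q in kg/kg and Δp in Pa (1 kg/m² of water = 1 mm).
Layer 1005–930 hPa: Δp = 75 hPa = 7500 Pa, q̄ = 0.00376 kg/kg → 0.00376 × 7500 / 9.8 = 2.88 mm
Layer 930–890 hPa: Δp = 40 hPa = 4000 Pa, q̄ = 0.00274 kg/kg → 0.00274 × 4000 / 9.8 = 1.12 mm
Layer 890–520 hPa: Δp = 370 hPa = 37000 Pa, q̄ = 0.00122 kg/kg → 0.00122 × 37000 / 9.8 = 4.61 mm
Layer 520–350 hPa: Δp = 170 hPa = 17000 Pa, q̄ = 0.000526 kg/kg → 0.000526 × 17000 / 9.8 = 0.91 mm
PW = 2.88 + 1.12 + 4.61 + 0.91 = 9.52 ≈ 9.5 mm.
Precipitation = ε × PW = 0.33 × 9.5 = 3.1 mm.

PW ≈ 9.5 mm; precipitation ≈ 3.1 mm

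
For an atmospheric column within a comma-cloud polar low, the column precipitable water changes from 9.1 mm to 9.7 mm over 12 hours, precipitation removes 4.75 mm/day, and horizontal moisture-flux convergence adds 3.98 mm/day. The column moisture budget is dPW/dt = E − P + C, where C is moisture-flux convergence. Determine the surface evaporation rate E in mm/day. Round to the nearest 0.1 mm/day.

E ≈ 2.0 mm/day

dPW/dt = (9.7 − 9.1) mm / (12/24 day) = +1.200 mm/day.
E = dPW/dt + P − C = (+1.200) + 4.75 − (3.98) = 2.0 mm/day.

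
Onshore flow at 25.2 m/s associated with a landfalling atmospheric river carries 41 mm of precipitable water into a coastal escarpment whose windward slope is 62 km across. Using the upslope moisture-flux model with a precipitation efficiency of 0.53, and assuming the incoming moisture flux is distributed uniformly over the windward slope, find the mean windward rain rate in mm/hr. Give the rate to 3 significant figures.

R ≈ 31.8 mm/hr

Incoming column moisture flux per unit ridge length: F = V × PW = 25.2 × 41 = 1033.2 mm·m/s.
Spread over the 62 km slope with efficiency ε = 0.53: R = ε·F/W = 0.53 × 1033.2 / 62000 m = 8.832e-03 mm/s.
R = 8.832e-03 × 3600 = 31.8 mm/hr.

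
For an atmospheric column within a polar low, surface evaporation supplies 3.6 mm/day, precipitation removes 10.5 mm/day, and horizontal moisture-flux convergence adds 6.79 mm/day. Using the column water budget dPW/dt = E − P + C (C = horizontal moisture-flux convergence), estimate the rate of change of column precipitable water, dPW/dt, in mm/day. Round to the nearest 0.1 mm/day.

dPW/dt ≈ -0.1 mm/day

dPW/dt = E − P + C = 3.6 − 10.5 + (6.79) = -0.1 mm/day.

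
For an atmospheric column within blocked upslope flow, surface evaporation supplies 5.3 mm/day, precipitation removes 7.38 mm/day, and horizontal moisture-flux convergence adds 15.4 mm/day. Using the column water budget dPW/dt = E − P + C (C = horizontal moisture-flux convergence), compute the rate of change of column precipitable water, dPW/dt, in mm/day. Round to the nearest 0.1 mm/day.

dPW/dt ≈ 13.3 mm/day

dPW/dt = E − P + C = 5.3 − 7.38 + (15.4) = 13.3 mm/day.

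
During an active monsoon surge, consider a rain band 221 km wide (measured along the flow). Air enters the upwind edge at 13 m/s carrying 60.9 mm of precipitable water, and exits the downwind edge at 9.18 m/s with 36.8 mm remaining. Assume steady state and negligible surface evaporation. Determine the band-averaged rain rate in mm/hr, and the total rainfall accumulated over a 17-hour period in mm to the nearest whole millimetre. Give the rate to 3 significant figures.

Column moisture flux per unit crosswind length is F = V × PW.
Inflow: F_in = 13 × 60.9 = 791.7 mm·m/s
Outflow: F_out = 9.18 × 36.8 = 337.824 mm·m/s
Steady-state rate R = (F_in − F_out)/L = (791.7 − 337.824) / 221000 m = 2.054e-03 mm/s.
R = 2.054e-03 × 3600 = 7.39 mm/hr.
Over 17 h: total = 7.39 × 17 = 125.63 ≈ 126 mm.

R ≈ 7.39 mm/hr; total ≈ 126 mm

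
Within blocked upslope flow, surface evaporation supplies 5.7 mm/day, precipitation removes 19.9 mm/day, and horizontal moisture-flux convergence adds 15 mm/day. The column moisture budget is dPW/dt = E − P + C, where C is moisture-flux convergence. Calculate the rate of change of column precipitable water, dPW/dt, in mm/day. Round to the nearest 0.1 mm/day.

dPW/dt ≈ 0.8 mm/day

dPW/dt = E − P + C = 5.7 − 19.9 + (15) = 0.8 mm/day.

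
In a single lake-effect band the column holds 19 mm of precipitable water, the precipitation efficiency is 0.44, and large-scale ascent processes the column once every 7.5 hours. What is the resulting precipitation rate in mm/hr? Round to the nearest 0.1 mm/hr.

Each overturning extracts ε × PW = 0.44 × 19 = 8.36 mm.
Rate = ε·PW / τ = 8.36 / 7.5 h = 1.1 mm/hr.

R ≈ 1.1 mm/hr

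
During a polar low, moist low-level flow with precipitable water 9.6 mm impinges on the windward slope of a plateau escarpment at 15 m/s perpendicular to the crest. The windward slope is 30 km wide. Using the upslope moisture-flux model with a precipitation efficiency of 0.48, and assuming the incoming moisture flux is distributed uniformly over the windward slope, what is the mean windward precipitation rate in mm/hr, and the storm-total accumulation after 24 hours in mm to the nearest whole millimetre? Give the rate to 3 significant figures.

R ≈ 8.29 mm/hr; total ≈ 199 mm

Incoming column moisture flux per unit ridge length: F = V × PW = 15 × 9.6 = 144 mm·m/s.
Spread over the 30 km slope with efficiency ε = 0.48: R = ε·F/W = 0.48 × 144 / 30000 m = 2.304e-03 mm/s.
R = 2.304e-03 × 3600 = 8.29 mm/hr.
Over 24 h: total = 8.29 × 24 = 198.96 ≈ 199 mm.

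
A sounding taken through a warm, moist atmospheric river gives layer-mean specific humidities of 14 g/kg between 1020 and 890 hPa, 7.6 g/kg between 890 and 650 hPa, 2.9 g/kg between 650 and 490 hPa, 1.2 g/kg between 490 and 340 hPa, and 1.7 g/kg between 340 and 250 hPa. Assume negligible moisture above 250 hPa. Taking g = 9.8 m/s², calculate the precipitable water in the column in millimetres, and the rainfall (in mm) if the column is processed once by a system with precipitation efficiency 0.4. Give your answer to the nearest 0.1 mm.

PW ≈ 45.3 mm; rainfall ≈ 18.1 mm

Precipitable water is the column-integrated vapour mass per unit area: PW = (1/g) Σ q̄ Δp, with q in kg/kg and Δp in Pa (1 kg/m² of water = 1 mm).
Layer 1020–890 hPa: Δp = 130 hPa = 13000 Pa, q̄ = 0.014 kg/kg → 0.014 × 13000 / 9.8 = 18.57 mm
Layer 890–650 hPa: Δp = 240 hPa = 24000 Pa, q̄ = 0.0076 kg/kg → 0.0076 × 24000 / 9.8 = 18.61 mm
Layer 650–490 hPa: Δp = 160 hPa = 16000 Pa, q̄ = 0.0029 kg/kg → 0.0029 × 16000 / 9.8 = 4.73 mm
Layer 490–340 hPa: Δp = 150 hPa = 15000 Pa, q̄ = 0.0012 kg/kg → 0.0012 × 15000 / 9.8 = 1.84 mm
Layer 340–250 hPa: Δp = 90 hPa = 9000 Pa, q̄ = 0.0017 kg/kg → 0.0017 × 9000 / 9.8 = 1.56 mm
PW = 18.57 + 18.61 + 4.73 + 1.84 + 1.56 = 45.31 ≈ 45.3 mm.
Rainfall = ε × PW = 0.4 × 45.3 = 18.1 mm.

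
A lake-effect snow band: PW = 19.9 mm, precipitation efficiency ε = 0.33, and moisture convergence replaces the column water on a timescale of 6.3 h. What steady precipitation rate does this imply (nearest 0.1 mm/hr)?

R ≈ 1.0 mm/hr

Each overturning extracts ε × PW = 0.33 × 19.9 = 6.567 mm.
Rate = ε·PW / τ = 6.567 / 6.3 h = 1.0 mm/hr.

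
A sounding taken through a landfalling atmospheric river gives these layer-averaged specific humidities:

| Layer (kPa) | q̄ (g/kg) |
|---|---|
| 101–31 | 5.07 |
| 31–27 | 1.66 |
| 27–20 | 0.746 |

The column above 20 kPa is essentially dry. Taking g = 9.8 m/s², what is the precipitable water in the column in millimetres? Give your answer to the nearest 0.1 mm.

PW ≈ 37.4 mm

Precipitable water is the column-integrated vapour mass per unit area: PW = (1/g) Σ q̄ Δp, with q in kg/kg and Δp in Pa (1 kg/m² of water = 1 mm).
Layer 101–31 kPa: Δp = 700 hPa = 70000 Pa, q̄ = 0.00507 kg/kg → 0.00507 × 70000 / 9.8 = 36.21 mm
Layer 31–27 kPa: Δp = 40 hPa = 4000 Pa, q̄ = 0.00166 kg/kg → 0.00166 × 4000 / 9.8 = 0.68 mm
Layer 27–20 kPa: Δp = 70 hPa = 7000 Pa, q̄ = 0.000746 kg/kg → 0.000746 × 7000 / 9.8 = 0.53 mm
PW = 36.21 + 0.68 + 0.53 = 37.42 ≈ 37.4 mm.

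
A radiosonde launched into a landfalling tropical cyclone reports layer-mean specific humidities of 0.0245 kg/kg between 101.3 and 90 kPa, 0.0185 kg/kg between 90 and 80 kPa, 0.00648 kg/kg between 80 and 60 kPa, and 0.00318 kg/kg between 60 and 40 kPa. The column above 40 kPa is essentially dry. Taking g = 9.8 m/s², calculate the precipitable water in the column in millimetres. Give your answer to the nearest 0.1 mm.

Precipitable water is the column-integrated vapour mass per unit area: PW = (1/g) Σ q̄ Δp, with q in kg/kg and Δp in Pa (1 kg/m² of water = 1 mm).
Layer 101.3–90 kPa: Δp = 113 hPa = 11300 Pa, q̄ = 0.0245 kg/kg → 0.0245 × 11300 / 9.8 = 28.25 mm
Layer 90–80 kPa: Δp = 100 hPa = 10000 Pa, q̄ = 0.0185 kg/kg → 0.0185 × 10000 / 9.8 = 18.88 mm
Layer 80–60 kPa: Δp = 200 hPa = 20000 Pa, q̄ = 0.00648 kg/kg → 0.00648 × 20000 / 9.8 = 13.22 mm
Layer 60–40 kPa: Δp = 200 hPa = 20000 Pa, q̄ = 0.00318 kg/kg → 0.00318 × 20000 / 9.8 = 6.49 mm
PW = 28.25 + 18.88 + 13.22 + 6.49 = 66.84 ≈ 66.8 mm.

PW ≈ 66.8 mm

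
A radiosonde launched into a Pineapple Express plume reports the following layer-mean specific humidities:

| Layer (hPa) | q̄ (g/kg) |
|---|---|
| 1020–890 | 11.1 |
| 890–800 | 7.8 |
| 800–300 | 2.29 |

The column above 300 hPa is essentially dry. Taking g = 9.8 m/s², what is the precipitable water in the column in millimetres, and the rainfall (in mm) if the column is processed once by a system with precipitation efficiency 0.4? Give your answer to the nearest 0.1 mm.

Precipitable water is the column-integrated vapour mass per unit area: PW = (1/g) Σ q̄ Δp, with q in kg/kg and Δp in Pa (1 kg/m² of water = 1 mm).
Layer 1020–890 hPa: Δp = 130 hPa = 13000 Pa, q̄ = 0.0111 kg/kg → 0.0111 × 13000 / 9.8 = 14.72 mm
Layer 890–800 hPa: Δp = 90 hPa = 9000 Pa, q̄ = 0.0078 kg/kg → 0.0078 × 9000 / 9.8 = 7.16 mm
Layer 800–300 hPa: Δp = 500 hPa = 50000 Pa, q̄ = 0.00229 kg/kg → 0.00229 × 50000 / 9.8 = 11.68 mm
PW = 14.72 + 7.16 + 11.68 = 33.56 ≈ 33.6 mm.
Rainfall = ε × PW = 0.4 × 33.6 = 13.4 mm.

PW ≈ 33.6 mm; rainfall ≈ 13.4 mm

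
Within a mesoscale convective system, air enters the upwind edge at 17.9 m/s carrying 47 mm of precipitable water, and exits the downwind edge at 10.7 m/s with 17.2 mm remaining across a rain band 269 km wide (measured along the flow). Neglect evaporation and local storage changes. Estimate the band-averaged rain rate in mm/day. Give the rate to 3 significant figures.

R ≈ 211 mm/day

Column moisture flux per unit crosswind length is F = V × PW.
Inflow: F_in = 17.9 × 47 = 841.3 mm·m/s
Outflow: F_out = 10.7 × 17.2 = 184.04 mm·m/s
Steady-state rate R = (F_in − F_out)/L = (841.3 − 184.04) / 269000 m = 2.443e-03 mm/s.
R = 2.443e-03 × 3600 × 24 = 211 mm/day.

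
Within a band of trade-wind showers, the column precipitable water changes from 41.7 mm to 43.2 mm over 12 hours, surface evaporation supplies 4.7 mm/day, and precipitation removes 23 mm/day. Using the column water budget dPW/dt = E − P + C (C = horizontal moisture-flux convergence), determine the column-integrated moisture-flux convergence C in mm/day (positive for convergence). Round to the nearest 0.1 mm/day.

dPW/dt = (43.2 − 41.7) mm / (12/24 day) = +3.000 mm/day.
C = dPW/dt − E + P = (+3.000) − 4.7 + 23 = 21.3 mm/day.

C ≈ 21.3 mm/day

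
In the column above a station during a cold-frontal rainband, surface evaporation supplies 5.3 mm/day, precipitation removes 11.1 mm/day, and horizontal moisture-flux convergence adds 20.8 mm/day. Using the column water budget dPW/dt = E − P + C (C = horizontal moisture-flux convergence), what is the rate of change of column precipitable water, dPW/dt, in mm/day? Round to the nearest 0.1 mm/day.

dPW/dt ≈ 15.0 mm/day

dPW/dt = E − P + C = 5.3 − 11.1 + (20.8) = 15.0 mm/day.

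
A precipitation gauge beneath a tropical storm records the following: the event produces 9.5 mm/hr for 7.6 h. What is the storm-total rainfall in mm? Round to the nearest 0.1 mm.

total ≈ 72.2 mm

Total = Σ Rᵢ Δtᵢ = 9.5 × 7.6
      = 72.2 = 72.2 mm.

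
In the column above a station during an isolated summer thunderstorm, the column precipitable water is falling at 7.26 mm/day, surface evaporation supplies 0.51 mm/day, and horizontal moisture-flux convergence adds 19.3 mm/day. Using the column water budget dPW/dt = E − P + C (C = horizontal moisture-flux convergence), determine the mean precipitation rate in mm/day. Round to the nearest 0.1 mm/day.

P ≈ 27.1 mm/day

dPW/dt = -7.26 mm/day.
P = E + C − dPW/dt = 0.51 + (19.3) − (-7.26) = 27.1 mm/day.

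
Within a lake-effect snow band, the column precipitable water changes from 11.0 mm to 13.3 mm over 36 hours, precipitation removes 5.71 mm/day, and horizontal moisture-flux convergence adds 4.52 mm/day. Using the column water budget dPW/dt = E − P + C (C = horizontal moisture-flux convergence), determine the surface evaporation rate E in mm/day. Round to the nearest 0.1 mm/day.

E ≈ 2.7 mm/day

dPW/dt = (13.3 − 11.0) mm / (36/24 day) = +1.533 mm/day.
E = dPW/dt + P − C = (+1.533) + 5.71 − (4.52) = 2.7 mm/day.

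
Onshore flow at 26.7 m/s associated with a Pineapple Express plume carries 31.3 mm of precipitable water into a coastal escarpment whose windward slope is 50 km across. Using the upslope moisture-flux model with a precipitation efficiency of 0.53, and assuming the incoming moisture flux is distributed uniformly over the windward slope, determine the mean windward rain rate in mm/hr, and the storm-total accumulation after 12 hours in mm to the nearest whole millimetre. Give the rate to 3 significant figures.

Incoming column moisture flux per unit ridge length: F = V × PW = 26.7 × 31.3 = 835.71 mm·m/s.
Spread over the 50 km slope with efficiency ε = 0.53: R = ε·F/W = 0.53 × 835.71 / 50000 m = 8.859e-03 mm/s.
R = 8.859e-03 × 3600 = 31.9 mm/hr.
Over 12 h: total = 31.9 × 12 = 382.8 ≈ 383 mm.

R ≈ 31.9 mm/hr; total ≈ 383 mm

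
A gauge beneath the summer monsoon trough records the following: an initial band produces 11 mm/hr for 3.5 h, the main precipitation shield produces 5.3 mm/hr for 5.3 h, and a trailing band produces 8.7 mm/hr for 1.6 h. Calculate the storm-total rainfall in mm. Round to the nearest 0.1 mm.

Total = Σ Rᵢ Δtᵢ = 11 × 3.5 + 5.3 × 5.3 + 8.7 × 1.6
      = 38.5 + 28.09 + 13.92 = 80.5 mm.

total ≈ 80.5 mm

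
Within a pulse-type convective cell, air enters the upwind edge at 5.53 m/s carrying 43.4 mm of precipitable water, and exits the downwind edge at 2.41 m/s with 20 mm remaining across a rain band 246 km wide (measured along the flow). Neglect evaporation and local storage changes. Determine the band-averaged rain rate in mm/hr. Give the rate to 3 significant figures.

R ≈ 2.81 mm/hr

Column moisture flux per unit crosswind length is F = V × PW.
Inflow: F_in = 5.53 × 43.4 = 240.002 mm·m/s
Outflow: F_out = 2.41 × 20 = 48.2 mm·m/s
Steady-state rate R = (F_in − F_out)/L = (240.002 − 48.2) / 246000 m = 7.797e-04 mm/s.
R = 7.797e-04 × 3600 = 2.81 mm/hr.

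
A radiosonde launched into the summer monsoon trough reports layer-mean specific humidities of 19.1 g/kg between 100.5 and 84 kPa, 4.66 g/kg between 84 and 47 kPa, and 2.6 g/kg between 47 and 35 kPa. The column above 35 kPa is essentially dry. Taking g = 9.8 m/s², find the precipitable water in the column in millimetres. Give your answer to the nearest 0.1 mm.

Precipitable water is the column-integrated vapour mass per unit area: PW = (1/g) Σ q̄ Δp, with q in kg/kg and Δp in Pa (1 kg/m² of water = 1 mm).
Layer 100.5–84 kPa: Δp = 165 hPa = 16500 Pa, q̄ = 0.0191 kg/kg → 0.0191 × 16500 / 9.8 = 32.16 mm
Layer 84–47 kPa: Δp = 370 hPa = 37000 Pa, q̄ = 0.00466 kg/kg → 0.00466 × 37000 / 9.8 = 17.59 mm
Layer 47–35 kPa: Δp = 120 hPa = 12000 Pa, q̄ = 0.0026 kg/kg → 0.0026 × 12000 / 9.8 = 3.18 mm
PW = 32.16 + 17.59 + 3.18 = 52.93 ≈ 52.9 mm.

PW ≈ 52.9 mm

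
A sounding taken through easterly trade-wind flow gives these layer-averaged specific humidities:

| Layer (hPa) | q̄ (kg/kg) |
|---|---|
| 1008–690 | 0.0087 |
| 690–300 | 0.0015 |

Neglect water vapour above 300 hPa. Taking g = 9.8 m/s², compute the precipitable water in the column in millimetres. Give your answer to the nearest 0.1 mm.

PW ≈ 34.2 mm

Precipitable water is the column-integrated vapour mass per unit area: PW = (1/g) Σ q̄ Δp, with q in kg/kg and Δp in Pa (1 kg/m² of water = 1 mm).
Layer 1008–690 hPa: Δp = 318 hPa = 31800 Pa, q̄ = 0.0087 kg/kg → 0.0087 × 31800 / 9.8 = 28.23 mm
Layer 690–300 hPa: Δp = 390 hPa = 39000 Pa, q̄ = 0.0015 kg/kg → 0.0015 × 39000 / 9.8 = 5.97 mm
PW = 28.23 + 5.97 = 34.20 ≈ 34.2 mm.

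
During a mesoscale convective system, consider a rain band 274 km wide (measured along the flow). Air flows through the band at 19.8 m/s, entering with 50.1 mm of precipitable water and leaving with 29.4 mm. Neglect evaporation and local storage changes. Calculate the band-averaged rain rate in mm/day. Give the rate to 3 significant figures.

R ≈ 129 mm/day

Column moisture flux per unit crosswind length is F = V × PW.
Inflow: F_in = 19.8 × 50.1 = 991.98 mm·m/s
Outflow: F_out = 19.8 × 29.4 = 582.12 mm·m/s
Steady-state rate R = (F_in − F_out)/L = (991.98 − 582.12) / 274000 m = 1.496e-03 mm/s.
R = 1.496e-03 × 3600 × 24 = 129 mm/day.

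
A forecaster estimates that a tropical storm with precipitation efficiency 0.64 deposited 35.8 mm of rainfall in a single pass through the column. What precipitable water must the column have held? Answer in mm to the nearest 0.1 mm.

PW ≈ 55.9 mm

PW = rainfall / ε = 35.8 / 0.64 = 55.9 mm.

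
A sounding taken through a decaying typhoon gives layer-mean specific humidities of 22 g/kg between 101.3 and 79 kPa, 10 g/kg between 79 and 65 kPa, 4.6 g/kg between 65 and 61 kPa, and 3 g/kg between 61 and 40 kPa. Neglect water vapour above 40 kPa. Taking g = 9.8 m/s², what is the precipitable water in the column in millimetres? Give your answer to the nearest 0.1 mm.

PW ≈ 72.7 mm

Precipitable water is the column-integrated vapour mass per unit area: PW = (1/g) Σ q̄ Δp, with q in kg/kg and Δp in Pa (1 kg/m² of water = 1 mm).
Layer 101.3–79 kPa: Δp = 223 hPa = 22300 Pa, q̄ = 0.022 kg/kg → 0.022 × 22300 / 9.8 = 50.06 mm
Layer 79–65 kPa: Δp = 140 hPa = 14000 Pa, q̄ = 0.01 kg/kg → 0.01 × 14000 / 9.8 = 14.29 mm
Layer 65–61 kPa: Δp = 40 hPa = 4000 Pa, q̄ = 0.0046 kg/kg → 0.0046 × 4000 / 9.8 = 1.88 mm
Layer 61–40 kPa: Δp = 210 hPa = 21000 Pa, q̄ = 0.003 kg/kg → 0.003 × 21000 / 9.8 = 6.43 mm
PW = 50.06 + 14.29 + 1.88 + 6.43 = 72.66 ≈ 72.7 mm.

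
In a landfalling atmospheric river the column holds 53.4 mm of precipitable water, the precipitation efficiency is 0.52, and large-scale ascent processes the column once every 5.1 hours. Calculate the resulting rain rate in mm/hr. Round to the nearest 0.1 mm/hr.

R ≈ 5.4 mm/hr

Each overturning extracts ε × PW = 0.52 × 53.4 = 27.768 mm.
Rate = ε·PW / τ = 27.768 / 5.1 h = 5.4 mm/hr.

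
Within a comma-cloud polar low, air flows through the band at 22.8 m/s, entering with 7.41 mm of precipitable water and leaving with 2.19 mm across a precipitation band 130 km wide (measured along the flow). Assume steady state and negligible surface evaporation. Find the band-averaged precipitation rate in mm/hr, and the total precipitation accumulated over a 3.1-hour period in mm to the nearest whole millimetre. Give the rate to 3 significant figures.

R ≈ 3.30 mm/hr; total ≈ 10 mm

Column moisture flux per unit crosswind length is F = V × PW.
Inflow: F_in = 22.8 × 7.41 = 168.948 mm·m/s
Outflow: F_out = 22.8 × 2.19 = 49.932 mm·m/s
Steady-state rate R = (F_in − F_out)/L = (168.948 − 49.932) / 130000 m = 9.155e-04 mm/s.
R = 9.155e-04 × 3600 = 3.30 mm/hr.
Over 3.1 h: total = 3.30 × 3.1 = 10.23 ≈ 10 mm.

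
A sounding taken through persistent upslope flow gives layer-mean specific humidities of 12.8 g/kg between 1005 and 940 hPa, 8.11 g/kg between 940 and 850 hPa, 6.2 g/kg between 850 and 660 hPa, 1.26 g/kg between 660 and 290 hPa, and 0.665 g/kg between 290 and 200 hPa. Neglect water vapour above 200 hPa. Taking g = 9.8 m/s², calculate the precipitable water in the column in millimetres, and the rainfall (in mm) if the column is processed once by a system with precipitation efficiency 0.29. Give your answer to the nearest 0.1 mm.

PW ≈ 33.3 mm; rainfall ≈ 9.7 mm

Precipitable water is the column-integrated vapour mass per unit area: PW = (1/g) Σ q̄ Δp, with q in kg/kg and Δp in Pa (1 kg/m² of water = 1 mm).
Layer 1005–940 hPa: Δp = 65 hPa = 6500 Pa, q̄ = 0.0128 kg/kg → 0.0128 × 6500 / 9.8 = 8.49 mm
Layer 940–850 hPa: Δp = 90 hPa = 9000 Pa, q̄ = 0.00811 kg/kg → 0.00811 × 9000 / 9.8 = 7.45 mm
Layer 850–660 hPa: Δp = 190 hPa = 19000 Pa, q̄ = 0.0062 kg/kg → 0.0062 × 19000 / 9.8 = 12.02 mm
Layer 660–290 hPa: Δp = 370 hPa = 37000 Pa, q̄ = 0.00126 kg/kg → 0.00126 × 37000 / 9.8 = 4.76 mm
Layer 290–200 hPa: Δp = 90 hPa = 9000 Pa, q̄ = 0.000665 kg/kg → 0.000665 × 9000 / 9.8 = 0.61 mm
PW = 8.49 + 7.45 + 12.02 + 4.76 + 0.61 = 33.33 ≈ 33.3 mm.
Rainfall = ε × PW = 0.29 × 33.3 = 9.7 mm.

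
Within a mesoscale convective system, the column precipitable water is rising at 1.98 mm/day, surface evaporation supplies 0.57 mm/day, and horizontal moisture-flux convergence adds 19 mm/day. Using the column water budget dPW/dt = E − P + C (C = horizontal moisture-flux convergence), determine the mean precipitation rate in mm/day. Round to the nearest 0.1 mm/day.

dPW/dt = +1.98 mm/day.
P = E + C − dPW/dt = 0.57 + (19) − (+1.98) = 17.6 mm/day.

P ≈ 17.6 mm/day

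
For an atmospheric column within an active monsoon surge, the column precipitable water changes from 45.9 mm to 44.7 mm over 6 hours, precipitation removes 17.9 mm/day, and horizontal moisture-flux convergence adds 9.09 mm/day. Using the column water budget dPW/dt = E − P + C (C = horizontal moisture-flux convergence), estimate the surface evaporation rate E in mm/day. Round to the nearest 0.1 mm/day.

dPW/dt = (44.7 − 45.9) mm / (6/24 day) = -4.800 mm/day.
E = dPW/dt + P − C = (-4.800) + 17.9 − (9.09) = 4.0 mm/day.

E ≈ 4.0 mm/day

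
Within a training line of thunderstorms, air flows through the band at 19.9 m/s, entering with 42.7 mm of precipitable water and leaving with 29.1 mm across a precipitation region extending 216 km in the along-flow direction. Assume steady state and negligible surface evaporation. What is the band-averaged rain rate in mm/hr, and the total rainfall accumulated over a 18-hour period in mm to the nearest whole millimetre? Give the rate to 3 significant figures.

R ≈ 4.51 mm/hr; total ≈ 81 mm

Column moisture flux per unit crosswind length is F = V × PW.
Inflow: F_in = 19.9 × 42.7 = 849.73 mm·m/s
Outflow: F_out = 19.9 × 29.1 = 579.09 mm·m/s
Steady-state rate R = (F_in − F_out)/L = (849.73 − 579.09) / 216000 m = 1.253e-03 mm/s.
R = 1.253e-03 × 3600 = 4.51 mm/hr.
Over 18 h: total = 4.51 × 18 = 81.18 ≈ 81 mm.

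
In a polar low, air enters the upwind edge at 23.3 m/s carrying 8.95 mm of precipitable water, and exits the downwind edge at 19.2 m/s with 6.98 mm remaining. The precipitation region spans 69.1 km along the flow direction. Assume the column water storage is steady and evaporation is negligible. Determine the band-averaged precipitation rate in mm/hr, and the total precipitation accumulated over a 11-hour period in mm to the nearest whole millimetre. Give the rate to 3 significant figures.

Column moisture flux per unit crosswind length is F = V × PW.
Inflow: F_in = 23.3 × 8.95 = 208.535 mm·m/s
Outflow: F_out = 19.2 × 6.98 = 134.016 mm·m/s
Steady-state rate R = (F_in − F_out)/L = (208.535 − 134.016) / 69100 m = 1.078e-03 mm/s.
R = 1.078e-03 × 3600 = 3.88 mm/hr.
Over 11 h: total = 3.88 × 11 = 42.68 ≈ 43 mm.

R ≈ 3.88 mm/hr; total ≈ 43 mm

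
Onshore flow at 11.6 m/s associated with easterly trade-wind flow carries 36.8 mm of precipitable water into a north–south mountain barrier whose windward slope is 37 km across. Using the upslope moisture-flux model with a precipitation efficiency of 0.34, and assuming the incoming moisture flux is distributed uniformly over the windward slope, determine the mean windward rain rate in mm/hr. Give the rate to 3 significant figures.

R ≈ 14.1 mm/hr

Incoming column moisture flux per unit ridge length: F = V × PW = 11.6 × 36.8 = 426.88 mm·m/s.
Spread over the 37 km slope with efficiency ε = 0.34: R = ε·F/W = 0.34 × 426.88 / 37000 m = 3.923e-03 mm/s.
R = 3.923e-03 × 3600 = 14.1 mm/hr.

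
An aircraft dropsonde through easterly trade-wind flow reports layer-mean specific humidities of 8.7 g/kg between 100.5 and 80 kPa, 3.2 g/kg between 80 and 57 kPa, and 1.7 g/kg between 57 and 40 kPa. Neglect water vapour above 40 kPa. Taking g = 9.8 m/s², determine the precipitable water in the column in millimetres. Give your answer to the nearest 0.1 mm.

Precipitable water is the column-integrated vapour mass per unit area: PW = (1/g) Σ q̄ Δp, with q in kg/kg and Δp in Pa (1 kg/m² of water = 1 mm).
Layer 100.5–80 kPa: Δp = 205 hPa = 20500 Pa, q̄ = 0.0087 kg/kg → 0.0087 × 20500 / 9.8 = 18.20 mm
Layer 80–57 kPa: Δp = 230 hPa = 23000 Pa, q̄ = 0.0032 kg/kg → 0.0032 × 23000 / 9.8 = 7.51 mm
Layer 57–40 kPa: Δp = 170 hPa = 17000 Pa, q̄ = 0.0017 kg/kg → 0.0017 × 17000 / 9.8 = 2.95 mm
PW = 18.20 + 7.51 + 2.95 = 28.66 ≈ 28.7 mm.

PW ≈ 28.7 mm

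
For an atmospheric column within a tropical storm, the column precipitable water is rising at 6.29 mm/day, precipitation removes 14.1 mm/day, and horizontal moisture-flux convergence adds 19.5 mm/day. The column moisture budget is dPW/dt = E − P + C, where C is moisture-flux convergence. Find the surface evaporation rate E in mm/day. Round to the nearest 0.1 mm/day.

dPW/dt = +6.29 mm/day.
E = dPW/dt + P − C = (+6.29) + 14.1 − (19.5) = 0.9 mm/day.

E ≈ 0.9 mm/day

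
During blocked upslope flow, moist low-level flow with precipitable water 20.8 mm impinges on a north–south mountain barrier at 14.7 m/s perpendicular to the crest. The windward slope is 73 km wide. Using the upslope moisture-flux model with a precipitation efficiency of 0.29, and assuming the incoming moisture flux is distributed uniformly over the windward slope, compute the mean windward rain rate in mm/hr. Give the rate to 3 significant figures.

R ≈ 4.37 mm/hr

Incoming column moisture flux per unit ridge length: F = V × PW = 14.7 × 20.8 = 305.76 mm·m/s.
Spread over the 73 km slope with efficiency ε = 0.29: R = ε·F/W = 0.29 × 305.76 / 73000 m = 1.215e-03 mm/s.
R = 1.215e-03 × 3600 = 4.37 mm/hr.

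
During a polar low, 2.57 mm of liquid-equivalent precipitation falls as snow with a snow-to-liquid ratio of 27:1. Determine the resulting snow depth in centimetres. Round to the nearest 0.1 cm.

Snow depth = liquid × ratio = 2.57 mm × 27 = 69.39 mm = 6.9 cm.

snow depth ≈ 6.9 cm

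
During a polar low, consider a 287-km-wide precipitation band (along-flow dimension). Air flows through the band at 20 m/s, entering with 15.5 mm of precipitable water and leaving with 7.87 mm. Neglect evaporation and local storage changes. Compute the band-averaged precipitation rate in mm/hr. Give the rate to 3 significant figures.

Column moisture flux per unit crosswind length is F = V × PW.
Inflow: F_in = 20 × 15.5 = 310 mm·m/s
Outflow: F_out = 20 × 7.87 = 157.4 mm·m/s
Steady-state rate R = (F_in − F_out)/L = (310 − 157.4) / 287000 m = 5.317e-04 mm/s.
R = 5.317e-04 × 3600 = 1.91 mm/hr.

R ≈ 1.91 mm/hr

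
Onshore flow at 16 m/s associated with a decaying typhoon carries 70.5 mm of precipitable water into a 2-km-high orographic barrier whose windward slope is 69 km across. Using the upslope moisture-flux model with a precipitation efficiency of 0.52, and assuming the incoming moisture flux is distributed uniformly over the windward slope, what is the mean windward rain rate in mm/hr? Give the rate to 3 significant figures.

Incoming column moisture flux per unit ridge length: F = V × PW = 16 × 70.5 = 1128 mm·m/s.
Spread over the 69 km slope with efficiency ε = 0.52: R = ε·F/W = 0.52 × 1128 / 69000 m = 8.501e-03 mm/s.
R = 8.501e-03 × 3600 = 30.6 mm/hr.

R ≈ 30.6 mm/hr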